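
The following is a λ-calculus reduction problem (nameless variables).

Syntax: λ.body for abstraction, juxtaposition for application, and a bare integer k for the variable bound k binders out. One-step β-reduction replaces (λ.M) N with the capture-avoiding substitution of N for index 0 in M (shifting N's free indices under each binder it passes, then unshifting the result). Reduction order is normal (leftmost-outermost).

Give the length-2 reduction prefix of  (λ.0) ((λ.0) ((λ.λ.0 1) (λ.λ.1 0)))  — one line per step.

Answer: after 2 steps: (λ.λ.0 1) (λ.λ.1 0)

Reduction:
  start: (λ.0) ((λ.0) ((λ.λ.0 1) (λ.λ.1 0)))
  →1  (λ.0) ((λ.λ.0 1) (λ.λ.1 0))
  →2  (λ.λ.0 1) (λ.λ.1 0)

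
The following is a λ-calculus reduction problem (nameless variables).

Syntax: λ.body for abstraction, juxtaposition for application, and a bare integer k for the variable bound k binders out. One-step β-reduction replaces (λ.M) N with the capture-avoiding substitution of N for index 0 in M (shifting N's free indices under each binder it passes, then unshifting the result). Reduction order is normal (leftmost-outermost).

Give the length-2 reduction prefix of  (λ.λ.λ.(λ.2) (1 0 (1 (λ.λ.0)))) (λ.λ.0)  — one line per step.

Answer: after 2 steps: λ.λ.1

Reduction:
  start: (λ.λ.λ.(λ.2) (1 0 (1 (λ.λ.0)))) (λ.λ.0)
  →1  λ.λ.(λ.2) (1 0 (1 (λ.λ.0)))
  →2  λ.λ.1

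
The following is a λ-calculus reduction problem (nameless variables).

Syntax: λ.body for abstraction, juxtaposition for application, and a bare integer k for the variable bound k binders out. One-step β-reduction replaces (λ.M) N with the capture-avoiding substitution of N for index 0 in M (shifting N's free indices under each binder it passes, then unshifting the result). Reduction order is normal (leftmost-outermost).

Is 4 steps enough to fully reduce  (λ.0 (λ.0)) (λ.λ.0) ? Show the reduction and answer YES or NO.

Answer: YES — reaches normal form λ.0 in 2 ≤ 4 steps

Reduction:
  start: (λ.0 (λ.0)) (λ.λ.0)
  step 1: (λ.λ.0) (λ.0)
  step 2: λ.0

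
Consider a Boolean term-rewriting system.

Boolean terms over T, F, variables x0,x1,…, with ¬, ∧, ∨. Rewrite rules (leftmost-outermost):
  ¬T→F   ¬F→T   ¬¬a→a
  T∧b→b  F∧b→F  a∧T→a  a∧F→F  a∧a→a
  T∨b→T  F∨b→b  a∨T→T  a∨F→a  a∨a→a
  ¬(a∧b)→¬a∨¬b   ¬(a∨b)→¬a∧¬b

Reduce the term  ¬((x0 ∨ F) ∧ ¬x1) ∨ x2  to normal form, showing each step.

  start: ¬((x0 ∨ F) ∧ ¬x1) ∨ x2
  step 1: (¬(x0 ∨ F) ∨ ¬¬x1) ∨ x2
  step 2: ((¬x0 ∧ ¬F) ∨ ¬¬x1) ∨ x2
  step 3: ((¬x0 ∧ T) ∨ ¬¬x1) ∨ x2
  step 4: (¬x0 ∨ ¬¬x1) ∨ x2
  step 5: (¬x0 ∨ x1) ∨ x2

Answer: normal form = (¬x0 ∨ x1) ∨ x2  (in 5 steps)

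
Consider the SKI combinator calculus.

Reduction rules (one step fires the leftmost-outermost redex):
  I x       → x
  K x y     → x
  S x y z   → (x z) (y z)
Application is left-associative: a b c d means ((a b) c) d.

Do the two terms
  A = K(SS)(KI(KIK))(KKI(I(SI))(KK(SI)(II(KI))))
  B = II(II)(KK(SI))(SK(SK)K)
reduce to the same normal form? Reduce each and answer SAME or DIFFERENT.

Answer: DIFFERENT — A ⇓ SS(SI), B ⇓ KK

Working:
Term A:
  start: K(SS)(KI(KIK))(KKI(I(SI))(KK(SI)(II(KI))))
  →1  SS(KKI(I(SI))(KK(SI)(II(KI))))
  →2  SS(K(I(SI))(KK(SI)(II(KI))))
  →3  SS(I(SI))
  →4  SS(SI)

Term B:
  start: II(II)(KK(SI))(SK(SK)K)
  →1  I(II)(KK(SI))(SK(SK)K)
  →2  II(KK(SI))(SK(SK)K)
  →3  I(KK(SI))(SK(SK)K)
  →4  KK(SI)(SK(SK)K)
  →5  K(SK(SK)K)
  →6  K(KK(SKK))
  →7  KK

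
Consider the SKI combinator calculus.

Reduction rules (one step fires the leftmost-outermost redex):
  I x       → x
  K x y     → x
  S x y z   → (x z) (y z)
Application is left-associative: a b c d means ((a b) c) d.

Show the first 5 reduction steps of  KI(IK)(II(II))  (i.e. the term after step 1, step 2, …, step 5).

  start: KI(IK)(II(II))
  step 1: I(II(II))
  step 2: II(II)
  step 3: I(II)
  step 4: II
  step 5: I

Answer: after 5 steps: I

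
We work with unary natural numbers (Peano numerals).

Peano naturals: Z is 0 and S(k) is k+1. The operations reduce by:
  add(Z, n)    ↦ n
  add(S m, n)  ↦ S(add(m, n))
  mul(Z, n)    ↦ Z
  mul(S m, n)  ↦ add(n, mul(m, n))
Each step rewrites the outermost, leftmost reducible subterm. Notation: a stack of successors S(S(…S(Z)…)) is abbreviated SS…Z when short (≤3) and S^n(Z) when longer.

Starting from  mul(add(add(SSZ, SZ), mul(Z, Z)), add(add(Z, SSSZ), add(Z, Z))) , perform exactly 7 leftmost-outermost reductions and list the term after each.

Answer: after 7 steps: S(add(S(add(SZ, add(Z, Z))), mul(add(add(SZ, SZ), mul(Z, Z)), add(add(Z, SSSZ), add(Z, Z)))))

Reduction:
  start: mul(add(add(SSZ, SZ), mul(Z, Z)), add(add(Z, SSSZ), add(Z, Z)))
  step 1: mul(add(S(add(SZ, SZ)), mul(Z, Z)), add(add(Z, SSSZ), add(Z, Z)))
  step 2: mul(S(add(add(SZ, SZ), mul(Z, Z))), add(add(Z, SSSZ), add(Z, Z)))
  step 3: add(add(add(Z, SSSZ), add(Z, Z)), mul(add(add(SZ, SZ), mul(Z, Z)), add(add(Z, SSSZ), add(Z, Z))))
  step 4: add(add(SSSZ, add(Z, Z)), mul(add(add(SZ, SZ), mul(Z, Z)), add(add(Z, SSSZ), add(Z, Z))))
  step 5: add(S(add(SSZ, add(Z, Z))), mul(add(add(SZ, SZ), mul(Z, Z)), add(add(Z, SSSZ), add(Z, Z))))
  step 6: S(add(add(SSZ, add(Z, Z)), mul(add(add(SZ, SZ), mul(Z, Z)), add(add(Z, SSSZ), add(Z, Z)))))
  step 7: S(add(S(add(SZ, add(Z, Z))), mul(add(add(SZ, SZ), mul(Z, Z)), add(add(Z, SSSZ), add(Z, Z)))))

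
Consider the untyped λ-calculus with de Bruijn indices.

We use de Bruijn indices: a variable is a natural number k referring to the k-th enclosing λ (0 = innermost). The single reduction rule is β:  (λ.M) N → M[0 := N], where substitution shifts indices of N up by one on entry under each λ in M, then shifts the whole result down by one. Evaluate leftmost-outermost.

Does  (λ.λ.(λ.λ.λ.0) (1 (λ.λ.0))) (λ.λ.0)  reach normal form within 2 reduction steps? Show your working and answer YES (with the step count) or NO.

Answer: YES — reaches normal form λ.λ.λ.0 in 2 ≤ 2 steps

Derivation:
  start: (λ.λ.(λ.λ.λ.0) (1 (λ.λ.0))) (λ.λ.0)
  step 1: λ.(λ.λ.λ.0) ((λ.λ.0) (λ.λ.0))
  step 2: λ.λ.λ.0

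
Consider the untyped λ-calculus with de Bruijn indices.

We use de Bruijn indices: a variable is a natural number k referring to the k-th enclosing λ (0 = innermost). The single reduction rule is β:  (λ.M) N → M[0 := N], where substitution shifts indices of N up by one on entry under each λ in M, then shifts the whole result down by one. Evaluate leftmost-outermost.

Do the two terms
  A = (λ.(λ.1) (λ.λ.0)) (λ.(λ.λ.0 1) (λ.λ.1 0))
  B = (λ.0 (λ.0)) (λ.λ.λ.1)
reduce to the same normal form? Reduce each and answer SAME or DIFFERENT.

Answer: DIFFERENT — A ⇓ λ.λ.0 (λ.λ.1 0), B ⇓ λ.λ.1

Working:
Term A:
  start: (λ.(λ.1) (λ.λ.0)) (λ.(λ.λ.0 1) (λ.λ.1 0))
  →1  (λ.λ.(λ.λ.0 1) (λ.λ.1 0)) (λ.λ.0)
  →2  λ.(λ.λ.0 1) (λ.λ.1 0)
  →3  λ.λ.0 (λ.λ.1 0)

Term B:
  start: (λ.0 (λ.0)) (λ.λ.λ.1)
  →1  (λ.λ.λ.1) (λ.0)
  →2  λ.λ.1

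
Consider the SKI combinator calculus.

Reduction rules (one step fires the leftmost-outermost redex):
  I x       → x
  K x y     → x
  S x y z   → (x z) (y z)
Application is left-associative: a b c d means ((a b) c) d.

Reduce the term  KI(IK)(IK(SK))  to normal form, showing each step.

  start: KI(IK)(IK(SK))
  step 1: I(IK(SK))
  step 2: IK(SK)
  step 3: K(SK)

Answer: normal form = K(SK)  (in 3 steps)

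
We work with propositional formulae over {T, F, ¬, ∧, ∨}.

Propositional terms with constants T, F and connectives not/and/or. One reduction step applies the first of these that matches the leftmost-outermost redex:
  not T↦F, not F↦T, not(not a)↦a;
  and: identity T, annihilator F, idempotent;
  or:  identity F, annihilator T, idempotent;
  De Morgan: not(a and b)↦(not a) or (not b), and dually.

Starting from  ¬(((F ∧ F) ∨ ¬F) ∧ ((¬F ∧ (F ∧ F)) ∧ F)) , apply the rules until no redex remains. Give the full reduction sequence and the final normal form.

Answer: normal form = T  (in 16 steps)

Derivation:
  start: ¬(((F ∧ F) ∨ ¬F) ∧ ((¬F ∧ (F ∧ F)) ∧ F))
  step 1: ¬((F ∧ F) ∨ ¬F) ∨ ¬((¬F ∧ (F ∧ F)) ∧ F)
  step 2: (¬(F ∧ F) ∧ ¬¬F) ∨ ¬((¬F ∧ (F ∧ F)) ∧ F)
  step 3: ((¬F ∨ ¬F) ∧ ¬¬F) ∨ ¬((¬F ∧ (F ∧ F)) ∧ F)
  step 4: (¬F ∧ ¬¬F) ∨ ¬((¬F ∧ (F ∧ F)) ∧ F)
  step 5: (T ∧ ¬¬F) ∨ ¬((¬F ∧ (F ∧ F)) ∧ F)
  step 6: ¬¬F ∨ ¬((¬F ∧ (F ∧ F)) ∧ F)
  step 7: F ∨ ¬((¬F ∧ (F ∧ F)) ∧ F)
  step 8: ¬((¬F ∧ (F ∧ F)) ∧ F)
  step 9: ¬(¬F ∧ (F ∧ F)) ∨ ¬F
  step 10: (¬¬F ∨ ¬(F ∧ F)) ∨ ¬F
  step 11: (F ∨ ¬(F ∧ F)) ∨ ¬F
  step 12: ¬(F ∧ F) ∨ ¬F
  step 13: (¬F ∨ ¬F) ∨ ¬F
  step 14: ¬F ∨ ¬F
  step 15: ¬F
  step 16: T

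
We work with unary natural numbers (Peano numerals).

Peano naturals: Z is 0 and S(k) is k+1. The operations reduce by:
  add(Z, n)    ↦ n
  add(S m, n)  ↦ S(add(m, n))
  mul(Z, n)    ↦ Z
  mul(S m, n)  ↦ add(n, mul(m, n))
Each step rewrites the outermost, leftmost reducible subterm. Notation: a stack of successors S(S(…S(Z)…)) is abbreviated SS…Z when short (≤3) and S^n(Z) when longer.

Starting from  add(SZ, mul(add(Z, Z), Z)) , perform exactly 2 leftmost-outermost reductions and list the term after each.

Answer: after 2 steps: S(mul(add(Z, Z), Z))

Derivation:
  start: add(SZ, mul(add(Z, Z), Z))
  step 1: S(add(Z, mul(add(Z, Z), Z)))
  step 2: S(mul(add(Z, Z), Z))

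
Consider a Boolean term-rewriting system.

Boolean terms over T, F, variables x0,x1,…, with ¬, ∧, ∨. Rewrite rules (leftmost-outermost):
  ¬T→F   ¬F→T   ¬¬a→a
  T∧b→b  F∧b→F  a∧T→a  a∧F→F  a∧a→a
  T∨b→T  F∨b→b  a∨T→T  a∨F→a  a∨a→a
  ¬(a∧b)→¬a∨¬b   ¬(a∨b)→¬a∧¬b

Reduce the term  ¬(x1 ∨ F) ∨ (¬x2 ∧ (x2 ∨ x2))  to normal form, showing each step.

  start: ¬(x1 ∨ F) ∨ (¬x2 ∧ (x2 ∨ x2))
  [1] (¬x1 ∧ ¬F) ∨ (¬x2 ∧ (x2 ∨ x2))
  [2] (¬x1 ∧ T) ∨ (¬x2 ∧ (x2 ∨ x2))
  [3] ¬x1 ∨ (¬x2 ∧ (x2 ∨ x2))
  [4] ¬x1 ∨ (¬x2 ∧ x2)

Answer: normal form = ¬x1 ∨ (¬x2 ∧ x2)  (in 4 steps)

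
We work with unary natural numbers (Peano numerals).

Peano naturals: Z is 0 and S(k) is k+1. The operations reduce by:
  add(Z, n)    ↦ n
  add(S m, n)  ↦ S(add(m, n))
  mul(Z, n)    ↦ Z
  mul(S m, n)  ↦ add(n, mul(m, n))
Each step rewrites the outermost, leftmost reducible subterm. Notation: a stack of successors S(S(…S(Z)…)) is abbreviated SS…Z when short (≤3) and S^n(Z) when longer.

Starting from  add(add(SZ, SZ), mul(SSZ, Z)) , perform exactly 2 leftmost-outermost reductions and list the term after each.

Answer: after 2 steps: S(add(add(Z, SZ), mul(SSZ, Z)))

Working:
  start: add(add(SZ, SZ), mul(SSZ, Z))
  →1  add(S(add(Z, SZ)), mul(SSZ, Z))
  →2  S(add(add(Z, SZ), mul(SSZ, Z)))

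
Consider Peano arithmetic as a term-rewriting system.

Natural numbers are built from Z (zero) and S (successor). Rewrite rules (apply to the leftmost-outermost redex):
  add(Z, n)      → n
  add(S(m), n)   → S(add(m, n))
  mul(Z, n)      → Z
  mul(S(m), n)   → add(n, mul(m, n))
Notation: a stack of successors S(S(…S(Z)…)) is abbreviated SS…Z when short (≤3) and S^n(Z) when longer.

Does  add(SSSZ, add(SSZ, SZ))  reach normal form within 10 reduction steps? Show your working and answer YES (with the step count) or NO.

  start: add(SSSZ, add(SSZ, SZ))
  [1] S(add(SSZ, add(SSZ, SZ)))
  [2] S(S(add(SZ, add(SSZ, SZ))))
  [3] S(S(S(add(Z, add(SSZ, SZ)))))
  [4] S(S(S(add(SSZ, SZ))))
  [5] S(S(S(S(add(SZ, SZ)))))
  [6] S(S(S(S(S(add(Z, SZ))))))
  [7] S^6(Z)

Answer: YES — reaches normal form S^6(Z) in 7 ≤ 10 steps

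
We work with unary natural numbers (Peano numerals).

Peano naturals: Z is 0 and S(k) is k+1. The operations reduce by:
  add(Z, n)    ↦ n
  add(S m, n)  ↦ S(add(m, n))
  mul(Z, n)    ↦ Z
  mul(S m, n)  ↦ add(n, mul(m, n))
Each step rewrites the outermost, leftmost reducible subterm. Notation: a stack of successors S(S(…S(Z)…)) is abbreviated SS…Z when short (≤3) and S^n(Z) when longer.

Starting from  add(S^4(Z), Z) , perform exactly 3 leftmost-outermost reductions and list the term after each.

  start: add(S^4(Z), Z)
  step 1: S(add(SSSZ, Z))
  step 2: S(S(add(SSZ, Z)))
  step 3: S(S(S(add(SZ, Z))))

Answer: after 3 steps: S(S(S(add(SZ, Z))))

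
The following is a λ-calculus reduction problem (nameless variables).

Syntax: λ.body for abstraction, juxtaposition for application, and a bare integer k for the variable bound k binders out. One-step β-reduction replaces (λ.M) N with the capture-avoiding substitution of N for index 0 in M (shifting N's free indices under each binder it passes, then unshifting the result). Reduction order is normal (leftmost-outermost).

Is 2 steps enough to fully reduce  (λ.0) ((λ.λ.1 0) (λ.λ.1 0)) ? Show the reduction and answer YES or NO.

  start: (λ.0) ((λ.λ.1 0) (λ.λ.1 0))
  →1  (λ.λ.1 0) (λ.λ.1 0)
  →2  λ.(λ.λ.1 0) 0

Answer: NO — after 2 steps the term is λ.(λ.λ.1 0) 0, not yet normal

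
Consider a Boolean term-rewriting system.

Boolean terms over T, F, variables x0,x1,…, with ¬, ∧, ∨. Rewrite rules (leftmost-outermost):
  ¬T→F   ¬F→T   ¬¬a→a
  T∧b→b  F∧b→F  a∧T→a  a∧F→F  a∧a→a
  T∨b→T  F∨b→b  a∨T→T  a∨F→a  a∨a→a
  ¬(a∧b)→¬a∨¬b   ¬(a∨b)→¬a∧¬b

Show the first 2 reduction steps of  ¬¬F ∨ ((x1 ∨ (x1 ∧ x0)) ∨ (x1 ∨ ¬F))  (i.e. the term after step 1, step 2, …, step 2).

  start: ¬¬F ∨ ((x1 ∨ (x1 ∧ x0)) ∨ (x1 ∨ ¬F))
  [1] F ∨ ((x1 ∨ (x1 ∧ x0)) ∨ (x1 ∨ ¬F))
  [2] (x1 ∨ (x1 ∧ x0)) ∨ (x1 ∨ ¬F)

Answer: after 2 steps: (x1 ∨ (x1 ∧ x0)) ∨ (x1 ∨ ¬F)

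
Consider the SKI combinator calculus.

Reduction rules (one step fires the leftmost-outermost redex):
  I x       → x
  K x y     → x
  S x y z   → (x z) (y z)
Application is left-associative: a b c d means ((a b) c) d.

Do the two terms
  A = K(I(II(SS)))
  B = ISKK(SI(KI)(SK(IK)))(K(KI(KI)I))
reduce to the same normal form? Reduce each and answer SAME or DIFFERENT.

Term A:
  start: K(I(II(SS)))
  →1  K(II(SS))
  →2  K(I(SS))
  →3  K(SS)

Term B:
  start: ISKK(SI(KI)(SK(IK)))(K(KI(KI)I))
  →1  SKK(SI(KI)(SK(IK)))(K(KI(KI)I))
  →2  K(SI(KI)(SK(IK)))(K(SI(KI)(SK(IK))))(K(KI(KI)I))
  →3  SI(KI)(SK(IK))(K(KI(KI)I))
  →4  I(SK(IK))(KI(SK(IK)))(K(KI(KI)I))
  →5  SK(IK)(KI(SK(IK)))(K(KI(KI)I))
  →6  K(KI(SK(IK)))(IK(KI(SK(IK))))(K(KI(KI)I))
  →7  KI(SK(IK))(K(KI(KI)I))
  →8  I(K(KI(KI)I))
  →9  K(KI(KI)I)
  →10  K(II)
  →11  KI

Answer: DIFFERENT — A ⇓ K(SS), B ⇓ KI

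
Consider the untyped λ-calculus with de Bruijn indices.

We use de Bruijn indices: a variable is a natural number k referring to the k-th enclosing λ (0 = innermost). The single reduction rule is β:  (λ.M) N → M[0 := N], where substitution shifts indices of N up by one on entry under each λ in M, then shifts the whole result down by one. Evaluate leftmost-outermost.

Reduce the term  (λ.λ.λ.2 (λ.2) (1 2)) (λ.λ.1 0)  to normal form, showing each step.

  start: (λ.λ.λ.2 (λ.2) (1 2)) (λ.λ.1 0)
  step 1: λ.λ.(λ.λ.1 0) (λ.2) (1 (λ.λ.1 0))
  step 2: λ.λ.(λ.(λ.3) 0) (1 (λ.λ.1 0))
  step 3: λ.λ.(λ.2) (1 (λ.λ.1 0))
  step 4: λ.λ.1

Answer: normal form = λ.λ.1  (in 4 steps)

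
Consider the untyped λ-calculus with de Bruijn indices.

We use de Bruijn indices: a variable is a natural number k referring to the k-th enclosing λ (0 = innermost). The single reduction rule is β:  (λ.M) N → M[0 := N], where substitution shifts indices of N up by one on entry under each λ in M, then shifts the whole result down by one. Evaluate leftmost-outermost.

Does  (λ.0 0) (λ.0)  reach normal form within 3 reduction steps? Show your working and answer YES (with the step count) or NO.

  start: (λ.0 0) (λ.0)
  [1] (λ.0) (λ.0)
  [2] λ.0

Answer: YES — reaches normal form λ.0 in 2 ≤ 3 steps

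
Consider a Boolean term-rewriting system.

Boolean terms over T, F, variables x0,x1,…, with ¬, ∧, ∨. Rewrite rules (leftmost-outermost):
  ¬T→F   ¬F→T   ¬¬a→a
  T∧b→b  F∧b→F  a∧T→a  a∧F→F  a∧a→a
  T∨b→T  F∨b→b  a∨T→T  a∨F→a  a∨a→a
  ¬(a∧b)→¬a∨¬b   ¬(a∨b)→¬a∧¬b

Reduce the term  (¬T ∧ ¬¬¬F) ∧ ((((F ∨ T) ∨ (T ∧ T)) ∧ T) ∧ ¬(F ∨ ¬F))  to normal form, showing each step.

Answer: normal form = F  (in 3 steps)

Reduction:
  start: (¬T ∧ ¬¬¬F) ∧ ((((F ∨ T) ∨ (T ∧ T)) ∧ T) ∧ ¬(F ∨ ¬F))
  →1  (F ∧ ¬¬¬F) ∧ ((((F ∨ T) ∨ (T ∧ T)) ∧ T) ∧ ¬(F ∨ ¬F))
  →2  F ∧ ((((F ∨ T) ∨ (T ∧ T)) ∧ T) ∧ ¬(F ∨ ¬F))
  →3  F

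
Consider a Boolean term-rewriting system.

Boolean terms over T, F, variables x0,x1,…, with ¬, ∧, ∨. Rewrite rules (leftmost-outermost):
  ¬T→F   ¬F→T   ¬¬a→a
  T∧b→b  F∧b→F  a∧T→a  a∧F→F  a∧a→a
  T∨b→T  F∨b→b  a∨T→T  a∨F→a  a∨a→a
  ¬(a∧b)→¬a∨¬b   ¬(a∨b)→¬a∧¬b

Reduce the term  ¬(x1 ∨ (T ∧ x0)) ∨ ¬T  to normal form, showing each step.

  start: ¬(x1 ∨ (T ∧ x0)) ∨ ¬T
  →1  (¬x1 ∧ ¬(T ∧ x0)) ∨ ¬T
  →2  (¬x1 ∧ (¬T ∨ ¬x0)) ∨ ¬T
  →3  (¬x1 ∧ (F ∨ ¬x0)) ∨ ¬T
  →4  (¬x1 ∧ ¬x0) ∨ ¬T
  →5  (¬x1 ∧ ¬x0) ∨ F
  →6  ¬x1 ∧ ¬x0

Answer: normal form = ¬x1 ∧ ¬x0  (in 6 steps)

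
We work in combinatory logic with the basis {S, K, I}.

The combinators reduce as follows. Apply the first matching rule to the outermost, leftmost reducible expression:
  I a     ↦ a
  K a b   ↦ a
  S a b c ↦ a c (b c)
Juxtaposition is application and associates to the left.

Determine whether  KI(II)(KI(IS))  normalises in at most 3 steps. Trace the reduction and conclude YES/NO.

Answer: YES — reaches normal form I in 3 ≤ 3 steps

Reduction:
  start: KI(II)(KI(IS))
  step 1: I(KI(IS))
  step 2: KI(IS)
  step 3: I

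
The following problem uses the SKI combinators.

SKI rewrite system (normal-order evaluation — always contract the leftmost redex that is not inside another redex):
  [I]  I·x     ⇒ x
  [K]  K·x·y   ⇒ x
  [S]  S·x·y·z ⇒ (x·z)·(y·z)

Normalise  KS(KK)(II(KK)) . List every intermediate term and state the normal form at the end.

Answer: normal form = S(KK)  (in 3 steps)

Working:
  start: KS(KK)(II(KK))
  →1  S(II(KK))
  →2  S(I(KK))
  →3  S(KK)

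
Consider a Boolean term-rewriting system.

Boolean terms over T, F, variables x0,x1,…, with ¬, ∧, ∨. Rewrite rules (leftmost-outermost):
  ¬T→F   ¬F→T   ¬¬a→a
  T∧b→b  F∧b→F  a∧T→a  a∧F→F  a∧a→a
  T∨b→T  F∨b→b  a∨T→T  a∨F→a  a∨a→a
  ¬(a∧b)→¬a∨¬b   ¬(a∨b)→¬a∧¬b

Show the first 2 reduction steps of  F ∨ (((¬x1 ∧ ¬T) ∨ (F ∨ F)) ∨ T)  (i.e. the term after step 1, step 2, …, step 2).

Answer: after 2 steps: T

Derivation:
  start: F ∨ (((¬x1 ∧ ¬T) ∨ (F ∨ F)) ∨ T)
  step 1: ((¬x1 ∧ ¬T) ∨ (F ∨ F)) ∨ T
  step 2: T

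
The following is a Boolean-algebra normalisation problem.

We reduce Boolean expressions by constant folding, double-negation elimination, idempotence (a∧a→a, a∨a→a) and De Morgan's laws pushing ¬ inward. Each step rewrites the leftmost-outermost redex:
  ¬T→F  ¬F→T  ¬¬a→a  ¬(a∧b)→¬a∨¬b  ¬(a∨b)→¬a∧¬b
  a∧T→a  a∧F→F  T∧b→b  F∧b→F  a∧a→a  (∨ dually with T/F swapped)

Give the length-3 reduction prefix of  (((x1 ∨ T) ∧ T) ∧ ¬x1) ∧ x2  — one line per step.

Answer: after 3 steps: ¬x1 ∧ x2

Derivation:
  start: (((x1 ∨ T) ∧ T) ∧ ¬x1) ∧ x2
  →1  ((x1 ∨ T) ∧ ¬x1) ∧ x2
  →2  (T ∧ ¬x1) ∧ x2
  →3  ¬x1 ∧ x2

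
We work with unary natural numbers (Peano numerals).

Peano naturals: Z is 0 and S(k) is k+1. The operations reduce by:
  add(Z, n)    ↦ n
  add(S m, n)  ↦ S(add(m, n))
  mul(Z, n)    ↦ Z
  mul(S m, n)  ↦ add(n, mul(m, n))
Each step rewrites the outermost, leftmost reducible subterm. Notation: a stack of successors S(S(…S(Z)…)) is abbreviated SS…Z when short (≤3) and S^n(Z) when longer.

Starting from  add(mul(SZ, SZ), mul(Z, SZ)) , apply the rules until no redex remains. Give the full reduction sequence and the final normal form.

  start: add(mul(SZ, SZ), mul(Z, SZ))
  [1] add(add(SZ, mul(Z, SZ)), mul(Z, SZ))
  [2] add(S(add(Z, mul(Z, SZ))), mul(Z, SZ))
  [3] S(add(add(Z, mul(Z, SZ)), mul(Z, SZ)))
  [4] S(add(mul(Z, SZ), mul(Z, SZ)))
  [5] S(add(Z, mul(Z, SZ)))
  [6] S(mul(Z, SZ))
  [7] SZ

Answer: normal form = SZ  (in 7 steps)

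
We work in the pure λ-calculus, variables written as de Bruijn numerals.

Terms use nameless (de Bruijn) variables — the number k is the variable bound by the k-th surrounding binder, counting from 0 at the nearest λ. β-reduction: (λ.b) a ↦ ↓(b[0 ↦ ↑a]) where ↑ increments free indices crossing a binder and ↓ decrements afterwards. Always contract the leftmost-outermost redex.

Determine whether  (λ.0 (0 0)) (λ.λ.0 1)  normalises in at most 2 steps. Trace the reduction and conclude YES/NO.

Answer: NO — after 2 steps the term is λ.0 ((λ.λ.0 1) (λ.λ.0 1)), not yet normal

Derivation:
  start: (λ.0 (0 0)) (λ.λ.0 1)
  →1  (λ.λ.0 1) ((λ.λ.0 1) (λ.λ.0 1))
  →2  λ.0 ((λ.λ.0 1) (λ.λ.0 1))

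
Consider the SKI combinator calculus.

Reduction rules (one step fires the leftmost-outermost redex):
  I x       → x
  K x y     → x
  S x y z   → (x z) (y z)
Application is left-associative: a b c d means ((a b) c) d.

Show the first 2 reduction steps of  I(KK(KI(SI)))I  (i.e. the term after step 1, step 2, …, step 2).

Answer: after 2 steps: KI

Reduction:
  start: I(KK(KI(SI)))I
  step 1: KK(KI(SI))I
  step 2: KI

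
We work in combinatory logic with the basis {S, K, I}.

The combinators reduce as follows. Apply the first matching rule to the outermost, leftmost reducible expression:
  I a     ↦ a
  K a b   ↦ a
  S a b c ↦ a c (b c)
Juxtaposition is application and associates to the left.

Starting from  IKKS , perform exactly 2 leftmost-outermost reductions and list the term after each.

Answer: after 2 steps: K

Reduction:
  start: IKKS
  [1] KKS
  [2] K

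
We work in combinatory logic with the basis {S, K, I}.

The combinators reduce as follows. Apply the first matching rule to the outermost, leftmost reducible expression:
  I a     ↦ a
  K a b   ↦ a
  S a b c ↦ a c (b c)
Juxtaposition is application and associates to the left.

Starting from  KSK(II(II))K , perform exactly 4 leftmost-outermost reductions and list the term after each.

  start: KSK(II(II))K
  step 1: S(II(II))K
  step 2: S(I(II))K
  step 3: S(II)K
  step 4: SIK

Answer: after 4 steps: SIK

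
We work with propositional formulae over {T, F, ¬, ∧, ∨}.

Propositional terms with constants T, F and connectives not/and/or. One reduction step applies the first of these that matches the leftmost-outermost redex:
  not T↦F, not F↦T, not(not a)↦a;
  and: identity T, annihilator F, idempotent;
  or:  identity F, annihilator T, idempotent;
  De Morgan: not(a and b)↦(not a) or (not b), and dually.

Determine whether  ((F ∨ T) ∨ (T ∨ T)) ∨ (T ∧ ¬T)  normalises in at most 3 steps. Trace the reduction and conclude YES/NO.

Answer: YES — reaches normal form T in 3 ≤ 3 steps

Working:
  start: ((F ∨ T) ∨ (T ∨ T)) ∨ (T ∧ ¬T)
  step 1: (T ∨ (T ∨ T)) ∨ (T ∧ ¬T)
  step 2: T ∨ (T ∧ ¬T)
  step 3: T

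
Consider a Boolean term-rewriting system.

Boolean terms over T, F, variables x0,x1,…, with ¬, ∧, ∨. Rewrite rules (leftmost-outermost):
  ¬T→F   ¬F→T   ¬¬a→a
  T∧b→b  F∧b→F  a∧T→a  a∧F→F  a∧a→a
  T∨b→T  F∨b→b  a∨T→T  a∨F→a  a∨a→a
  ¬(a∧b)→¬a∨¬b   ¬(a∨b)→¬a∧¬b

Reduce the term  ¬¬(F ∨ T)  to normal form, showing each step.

  start: ¬¬(F ∨ T)
  →1  F ∨ T
  →2  T

Answer: normal form = T  (in 2 steps)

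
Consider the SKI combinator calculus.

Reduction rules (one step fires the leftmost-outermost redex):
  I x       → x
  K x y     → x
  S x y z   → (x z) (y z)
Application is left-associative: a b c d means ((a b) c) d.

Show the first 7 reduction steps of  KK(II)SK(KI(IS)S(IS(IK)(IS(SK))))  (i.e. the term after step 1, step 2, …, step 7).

  start: KK(II)SK(KI(IS)S(IS(IK)(IS(SK))))
  →1  KSK(KI(IS)S(IS(IK)(IS(SK))))
  →2  S(KI(IS)S(IS(IK)(IS(SK))))
  →3  S(IS(IS(IK)(IS(SK))))
  →4  S(S(IS(IK)(IS(SK))))
  →5  S(S(S(IK)(IS(SK))))
  →6  S(S(SK(IS(SK))))
  →7  S(S(SK(S(SK))))

Answer: after 7 steps: S(S(SK(S(SK))))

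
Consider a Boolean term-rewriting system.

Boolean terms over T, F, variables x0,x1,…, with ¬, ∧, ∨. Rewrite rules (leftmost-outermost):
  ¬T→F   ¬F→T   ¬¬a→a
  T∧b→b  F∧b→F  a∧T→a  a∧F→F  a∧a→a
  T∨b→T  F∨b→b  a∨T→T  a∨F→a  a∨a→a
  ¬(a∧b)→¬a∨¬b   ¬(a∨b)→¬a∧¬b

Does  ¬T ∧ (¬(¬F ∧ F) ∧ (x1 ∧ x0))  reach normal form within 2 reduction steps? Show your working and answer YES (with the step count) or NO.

  start: ¬T ∧ (¬(¬F ∧ F) ∧ (x1 ∧ x0))
  step 1: F ∧ (¬(¬F ∧ F) ∧ (x1 ∧ x0))
  step 2: F

Answer: YES — reaches normal form F in 2 ≤ 2 steps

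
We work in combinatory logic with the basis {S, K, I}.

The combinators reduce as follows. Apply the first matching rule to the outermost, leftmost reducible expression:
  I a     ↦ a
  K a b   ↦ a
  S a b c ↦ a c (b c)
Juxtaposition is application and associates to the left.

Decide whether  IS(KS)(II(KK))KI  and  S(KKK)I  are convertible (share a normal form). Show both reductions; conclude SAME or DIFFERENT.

Term A:
  start: IS(KS)(II(KK))KI
  [1] S(KS)(II(KK))KI
  [2] KSK(II(KK)K)I
  [3] S(II(KK)K)I
  [4] S(I(KK)K)I
  [5] S(KKK)I
  [6] SKI

Term B:
  start: S(KKK)I
  [1] SKI

Answer: SAME — A ⇓ SKI, B ⇓ SKI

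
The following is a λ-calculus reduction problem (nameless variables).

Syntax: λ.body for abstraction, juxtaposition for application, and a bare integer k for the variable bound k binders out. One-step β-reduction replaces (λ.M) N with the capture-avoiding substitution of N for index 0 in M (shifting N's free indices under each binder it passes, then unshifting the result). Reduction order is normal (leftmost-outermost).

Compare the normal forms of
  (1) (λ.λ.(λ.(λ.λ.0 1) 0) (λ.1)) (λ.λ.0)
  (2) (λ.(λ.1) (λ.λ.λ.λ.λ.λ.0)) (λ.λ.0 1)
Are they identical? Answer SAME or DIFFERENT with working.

Term A:
  start: (λ.λ.(λ.(λ.λ.0 1) 0) (λ.1)) (λ.λ.0)
  step 1: λ.(λ.(λ.λ.0 1) 0) (λ.1)
  step 2: λ.(λ.λ.0 1) (λ.1)
  step 3: λ.λ.0 (λ.2)

Term B:
  start: (λ.(λ.1) (λ.λ.λ.λ.λ.λ.0)) (λ.λ.0 1)
  step 1: (λ.λ.λ.0 1) (λ.λ.λ.λ.λ.λ.0)
  step 2: λ.λ.0 1

Answer: DIFFERENT — A ⇓ λ.λ.0 (λ.2), B ⇓ λ.λ.0 1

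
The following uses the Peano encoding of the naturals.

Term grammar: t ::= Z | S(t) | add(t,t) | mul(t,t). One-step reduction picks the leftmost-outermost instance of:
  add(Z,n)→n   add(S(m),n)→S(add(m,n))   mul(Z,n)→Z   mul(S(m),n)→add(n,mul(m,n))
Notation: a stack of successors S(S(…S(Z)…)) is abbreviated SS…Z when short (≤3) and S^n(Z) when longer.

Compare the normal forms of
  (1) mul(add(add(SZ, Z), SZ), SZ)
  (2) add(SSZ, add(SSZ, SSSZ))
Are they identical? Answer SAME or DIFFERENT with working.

Term A:
  start: mul(add(add(SZ, Z), SZ), SZ)
  step 1: mul(add(S(add(Z, Z)), SZ), SZ)
  step 2: mul(S(add(add(Z, Z), SZ)), SZ)
  step 3: add(SZ, mul(add(add(Z, Z), SZ), SZ))
  step 4: S(add(Z, mul(add(add(Z, Z), SZ), SZ)))
  step 5: S(mul(add(add(Z, Z), SZ), SZ))
  step 6: S(mul(add(Z, SZ), SZ))
  step 7: S(mul(SZ, SZ))
  step 8: S(add(SZ, mul(Z, SZ)))
  step 9: S(S(add(Z, mul(Z, SZ))))
  step 10: S(S(mul(Z, SZ)))
  step 11: SSZ

Term B:
  start: add(SSZ, add(SSZ, SSSZ))
  step 1: S(add(SZ, add(SSZ, SSSZ)))
  step 2: S(S(add(Z, add(SSZ, SSSZ))))
  step 3: S(S(add(SSZ, SSSZ)))
  step 4: S(S(S(add(SZ, SSSZ))))
  step 5: S(S(S(S(add(Z, SSSZ)))))
  step 6: S^7(Z)

Answer: DIFFERENT — A ⇓ SSZ, B ⇓ S^7(Z)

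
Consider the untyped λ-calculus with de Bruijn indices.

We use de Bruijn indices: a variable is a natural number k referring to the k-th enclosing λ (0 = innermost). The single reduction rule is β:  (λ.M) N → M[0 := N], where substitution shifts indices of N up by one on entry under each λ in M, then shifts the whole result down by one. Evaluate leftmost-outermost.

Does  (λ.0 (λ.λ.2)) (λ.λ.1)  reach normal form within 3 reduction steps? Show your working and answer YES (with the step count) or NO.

  start: (λ.0 (λ.λ.2)) (λ.λ.1)
  [1] (λ.λ.1) (λ.λ.λ.λ.1)
  [2] λ.λ.λ.λ.λ.1

Answer: YES — reaches normal form λ.λ.λ.λ.λ.1 in 2 ≤ 3 steps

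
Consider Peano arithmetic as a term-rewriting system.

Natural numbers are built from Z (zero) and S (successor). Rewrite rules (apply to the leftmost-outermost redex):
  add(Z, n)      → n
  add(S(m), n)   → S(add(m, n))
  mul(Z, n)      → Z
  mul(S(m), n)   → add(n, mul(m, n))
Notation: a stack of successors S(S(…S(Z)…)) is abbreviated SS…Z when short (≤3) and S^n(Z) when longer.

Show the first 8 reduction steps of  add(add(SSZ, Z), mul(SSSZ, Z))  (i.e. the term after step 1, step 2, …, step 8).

  start: add(add(SSZ, Z), mul(SSSZ, Z))
  →1  add(S(add(SZ, Z)), mul(SSSZ, Z))
  →2  S(add(add(SZ, Z), mul(SSSZ, Z)))
  →3  S(add(S(add(Z, Z)), mul(SSSZ, Z)))
  →4  S(S(add(add(Z, Z), mul(SSSZ, Z))))
  →5  S(S(add(Z, mul(SSSZ, Z))))
  →6  S(S(mul(SSSZ, Z)))
  →7  S(S(add(Z, mul(SSZ, Z))))
  →8  S(S(mul(SSZ, Z)))

Answer: after 8 steps: S(S(mul(SSZ, Z)))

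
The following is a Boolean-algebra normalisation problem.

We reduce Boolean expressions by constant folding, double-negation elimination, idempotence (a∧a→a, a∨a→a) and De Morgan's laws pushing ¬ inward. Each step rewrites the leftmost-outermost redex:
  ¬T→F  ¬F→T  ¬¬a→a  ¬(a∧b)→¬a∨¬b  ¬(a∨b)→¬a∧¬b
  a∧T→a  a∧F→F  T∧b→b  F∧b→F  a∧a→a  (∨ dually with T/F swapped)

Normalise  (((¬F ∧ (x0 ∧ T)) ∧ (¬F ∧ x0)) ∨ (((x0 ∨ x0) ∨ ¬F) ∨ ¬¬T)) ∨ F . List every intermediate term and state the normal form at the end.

  start: (((¬F ∧ (x0 ∧ T)) ∧ (¬F ∧ x0)) ∨ (((x0 ∨ x0) ∨ ¬F) ∨ ¬¬T)) ∨ F
  step 1: ((¬F ∧ (x0 ∧ T)) ∧ (¬F ∧ x0)) ∨ (((x0 ∨ x0) ∨ ¬F) ∨ ¬¬T)
  step 2: ((T ∧ (x0 ∧ T)) ∧ (¬F ∧ x0)) ∨ (((x0 ∨ x0) ∨ ¬F) ∨ ¬¬T)
  step 3: ((x0 ∧ T) ∧ (¬F ∧ x0)) ∨ (((x0 ∨ x0) ∨ ¬F) ∨ ¬¬T)
  step 4: (x0 ∧ (¬F ∧ x0)) ∨ (((x0 ∨ x0) ∨ ¬F) ∨ ¬¬T)
  step 5: (x0 ∧ (T ∧ x0)) ∨ (((x0 ∨ x0) ∨ ¬F) ∨ ¬¬T)
  step 6: (x0 ∧ x0) ∨ (((x0 ∨ x0) ∨ ¬F) ∨ ¬¬T)
  step 7: x0 ∨ (((x0 ∨ x0) ∨ ¬F) ∨ ¬¬T)
  step 8: x0 ∨ ((x0 ∨ ¬F) ∨ ¬¬T)
  step 9: x0 ∨ ((x0 ∨ T) ∨ ¬¬T)
  step 10: x0 ∨ (T ∨ ¬¬T)
  step 11: x0 ∨ T
  step 12: T

Answer: normal form = T  (in 12 steps)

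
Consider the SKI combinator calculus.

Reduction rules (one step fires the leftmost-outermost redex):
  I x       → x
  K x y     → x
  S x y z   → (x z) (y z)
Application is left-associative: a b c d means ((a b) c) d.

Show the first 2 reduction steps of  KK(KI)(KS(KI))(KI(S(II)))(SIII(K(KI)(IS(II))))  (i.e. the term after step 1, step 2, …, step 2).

  start: KK(KI)(KS(KI))(KI(S(II)))(SIII(K(KI)(IS(II))))
  →1  K(KS(KI))(KI(S(II)))(SIII(K(KI)(IS(II))))
  →2  KS(KI)(SIII(K(KI)(IS(II))))

Answer: after 2 steps: KS(KI)(SIII(K(KI)(IS(II))))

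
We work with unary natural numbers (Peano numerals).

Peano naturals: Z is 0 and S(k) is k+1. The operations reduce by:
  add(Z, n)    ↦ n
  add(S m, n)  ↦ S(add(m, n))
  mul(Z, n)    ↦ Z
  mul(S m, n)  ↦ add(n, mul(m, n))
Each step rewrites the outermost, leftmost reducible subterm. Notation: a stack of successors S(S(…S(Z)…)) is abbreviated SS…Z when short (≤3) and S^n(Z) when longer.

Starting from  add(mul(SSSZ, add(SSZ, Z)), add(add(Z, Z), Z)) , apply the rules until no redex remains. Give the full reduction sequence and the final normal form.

Answer: normal form = S^6(Z)  (in 31 steps)

Reduction:
  start: add(mul(SSSZ, add(SSZ, Z)), add(add(Z, Z), Z))
  [1] add(add(add(SSZ, Z), mul(SSZ, add(SSZ, Z))), add(add(Z, Z), Z))
  [2] add(add(S(add(SZ, Z)), mul(SSZ, add(SSZ, Z))), add(add(Z, Z), Z))
  [3] add(S(add(add(SZ, Z), mul(SSZ, add(SSZ, Z)))), add(add(Z, Z), Z))
  [4] S(add(add(add(SZ, Z), mul(SSZ, add(SSZ, Z))), add(add(Z, Z), Z)))
  [5] S(add(add(S(add(Z, Z)), mul(SSZ, add(SSZ, Z))), add(add(Z, Z), Z)))
  [6] S(add(S(add(add(Z, Z), mul(SSZ, add(SSZ, Z)))), add(add(Z, Z), Z)))
  [7] S(S(add(add(add(Z, Z), mul(SSZ, add(SSZ, Z))), add(add(Z, Z), Z))))
  [8] S(S(add(add(Z, mul(SSZ, add(SSZ, Z))), add(add(Z, Z), Z))))
  [9] S(S(add(mul(SSZ, add(SSZ, Z)), add(add(Z, Z), Z))))
  [10] S(S(add(add(add(SSZ, Z), mul(SZ, add(SSZ, Z))), add(add(Z, Z), Z))))
  [11] S(S(add(add(S(add(SZ, Z)), mul(SZ, add(SSZ, Z))), add(add(Z, Z), Z))))
  [12] S(S(add(S(add(add(SZ, Z), mul(SZ, add(SSZ, Z)))), add(add(Z, Z), Z))))
  [13] S(S(S(add(add(add(SZ, Z), mul(SZ, add(SSZ, Z))), add(add(Z, Z), Z)))))
  [14] S(S(S(add(add(S(add(Z, Z)), mul(SZ, add(SSZ, Z))), add(add(Z, Z), Z)))))
  [15] S(S(S(add(S(add(add(Z, Z), mul(SZ, add(SSZ, Z)))), add(add(Z, Z), Z)))))
  [16] S(S(S(S(add(add(add(Z, Z), mul(SZ, add(SSZ, Z))), add(add(Z, Z), Z))))))
  [17] S(S(S(S(add(add(Z, mul(SZ, add(SSZ, Z))), add(add(Z, Z), Z))))))
  [18] S(S(S(S(add(mul(SZ, add(SSZ, Z)), add(add(Z, Z), Z))))))
  [19] S(S(S(S(add(add(add(SSZ, Z), mul(Z, add(SSZ, Z))), add(add(Z, Z), Z))))))
  [20] S(S(S(S(add(add(S(add(SZ, Z)), mul(Z, add(SSZ, Z))), add(add(Z, Z), Z))))))
  [21] S(S(S(S(add(S(add(add(SZ, Z), mul(Z, add(SSZ, Z)))), add(add(Z, Z), Z))))))
  [22] S(S(S(S(S(add(add(add(SZ, Z), mul(Z, add(SSZ, Z))), add(add(Z, Z), Z)))))))
  [23] S(S(S(S(S(add(add(S(add(Z, Z)), mul(Z, add(SSZ, Z))), add(add(Z, Z), Z)))))))
  [24] S(S(S(S(S(add(S(add(add(Z, Z), mul(Z, add(SSZ, Z)))), add(add(Z, Z), Z)))))))
  [25] S(S(S(S(S(S(add(add(add(Z, Z), mul(Z, add(SSZ, Z))), add(add(Z, Z), Z))))))))
  [26] S(S(S(S(S(S(add(add(Z, mul(Z, add(SSZ, Z))), add(add(Z, Z), Z))))))))
  [27] S(S(S(S(S(S(add(mul(Z, add(SSZ, Z)), add(add(Z, Z), Z))))))))
  [28] S(S(S(S(S(S(add(Z, add(add(Z, Z), Z))))))))
  [29] S(S(S(S(S(S(add(add(Z, Z), Z)))))))
  [30] S(S(S(S(S(S(add(Z, Z)))))))
  [31] S^6(Z)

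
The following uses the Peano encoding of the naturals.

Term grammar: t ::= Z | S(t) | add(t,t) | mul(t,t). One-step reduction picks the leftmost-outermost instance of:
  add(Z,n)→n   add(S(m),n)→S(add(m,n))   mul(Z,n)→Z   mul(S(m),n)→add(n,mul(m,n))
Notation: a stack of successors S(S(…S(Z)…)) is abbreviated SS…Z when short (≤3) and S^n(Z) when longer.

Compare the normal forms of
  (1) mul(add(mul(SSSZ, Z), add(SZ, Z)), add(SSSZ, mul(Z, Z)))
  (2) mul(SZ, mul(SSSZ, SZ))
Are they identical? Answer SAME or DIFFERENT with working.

Answer: SAME — A ⇓ SSSZ, B ⇓ SSSZ

Reduction:
Term A:
  start: mul(add(mul(SSSZ, Z), add(SZ, Z)), add(SSSZ, mul(Z, Z)))
  [1] mul(add(add(Z, mul(SSZ, Z)), add(SZ, Z)), add(SSSZ, mul(Z, Z)))
  [2] mul(add(mul(SSZ, Z), add(SZ, Z)), add(SSSZ, mul(Z, Z)))
  [3] mul(add(add(Z, mul(SZ, Z)), add(SZ, Z)), add(SSSZ, mul(Z, Z)))
  [4] mul(add(mul(SZ, Z), add(SZ, Z)), add(SSSZ, mul(Z, Z)))
  [5] mul(add(add(Z, mul(Z, Z)), add(SZ, Z)), add(SSSZ, mul(Z, Z)))
  [6] mul(add(mul(Z, Z), add(SZ, Z)), add(SSSZ, mul(Z, Z)))
  [7] mul(add(Z, add(SZ, Z)), add(SSSZ, mul(Z, Z)))
  [8] mul(add(SZ, Z), add(SSSZ, mul(Z, Z)))
  [9] mul(S(add(Z, Z)), add(SSSZ, mul(Z, Z)))
  [10] add(add(SSSZ, mul(Z, Z)), mul(add(Z, Z), add(SSSZ, mul(Z, Z))))
  [11] add(S(add(SSZ, mul(Z, Z))), mul(add(Z, Z), add(SSSZ, mul(Z, Z))))
  [12] S(add(add(SSZ, mul(Z, Z)), mul(add(Z, Z), add(SSSZ, mul(Z, Z)))))
  [13] S(add(S(add(SZ, mul(Z, Z))), mul(add(Z, Z), add(SSSZ, mul(Z, Z)))))
  [14] S(S(add(add(SZ, mul(Z, Z)), mul(add(Z, Z), add(SSSZ, mul(Z, Z))))))
  [15] S(S(add(S(add(Z, mul(Z, Z))), mul(add(Z, Z), add(SSSZ, mul(Z, Z))))))
  [16] S(S(S(add(add(Z, mul(Z, Z)), mul(add(Z, Z), add(SSSZ, mul(Z, Z)))))))
  [17] S(S(S(add(mul(Z, Z), mul(add(Z, Z), add(SSSZ, mul(Z, Z)))))))
  [18] S(S(S(add(Z, mul(add(Z, Z), add(SSSZ, mul(Z, Z)))))))
  [19] S(S(S(mul(add(Z, Z), add(SSSZ, mul(Z, Z))))))
  [20] S(S(S(mul(Z, add(SSSZ, mul(Z, Z))))))
  [21] SSSZ

Term B:
  start: mul(SZ, mul(SSSZ, SZ))
  [1] add(mul(SSSZ, SZ), mul(Z, mul(SSSZ, SZ)))
  [2] add(add(SZ, mul(SSZ, SZ)), mul(Z, mul(SSSZ, SZ)))
  [3] add(S(add(Z, mul(SSZ, SZ))), mul(Z, mul(SSSZ, SZ)))
  [4] S(add(add(Z, mul(SSZ, SZ)), mul(Z, mul(SSSZ, SZ))))
  [5] S(add(mul(SSZ, SZ), mul(Z, mul(SSSZ, SZ))))
  [6] S(add(add(SZ, mul(SZ, SZ)), mul(Z, mul(SSSZ, SZ))))
  [7] S(add(S(add(Z, mul(SZ, SZ))), mul(Z, mul(SSSZ, SZ))))
  [8] S(S(add(add(Z, mul(SZ, SZ)), mul(Z, mul(SSSZ, SZ)))))
  [9] S(S(add(mul(SZ, SZ), mul(Z, mul(SSSZ, SZ)))))
  [10] S(S(add(add(SZ, mul(Z, SZ)), mul(Z, mul(SSSZ, SZ)))))
  [11] S(S(add(S(add(Z, mul(Z, SZ))), mul(Z, mul(SSSZ, SZ)))))
  [12] S(S(S(add(add(Z, mul(Z, SZ)), mul(Z, mul(SSSZ, SZ))))))
  [13] S(S(S(add(mul(Z, SZ), mul(Z, mul(SSSZ, SZ))))))
  [14] S(S(S(add(Z, mul(Z, mul(SSSZ, SZ))))))
  [15] S(S(S(mul(Z, mul(SSSZ, SZ)))))
  [16] SSSZ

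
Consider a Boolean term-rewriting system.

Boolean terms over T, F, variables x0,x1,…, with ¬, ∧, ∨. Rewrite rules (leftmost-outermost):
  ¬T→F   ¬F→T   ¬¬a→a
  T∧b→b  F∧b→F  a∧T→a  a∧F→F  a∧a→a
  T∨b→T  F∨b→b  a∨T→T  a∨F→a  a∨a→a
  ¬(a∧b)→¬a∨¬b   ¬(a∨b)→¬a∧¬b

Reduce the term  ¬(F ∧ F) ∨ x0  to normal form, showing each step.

Answer: normal form = T  (in 4 steps)

Reduction:
  start: ¬(F ∧ F) ∨ x0
  →1  (¬F ∨ ¬F) ∨ x0
  →2  ¬F ∨ x0
  →3  T ∨ x0
  →4  T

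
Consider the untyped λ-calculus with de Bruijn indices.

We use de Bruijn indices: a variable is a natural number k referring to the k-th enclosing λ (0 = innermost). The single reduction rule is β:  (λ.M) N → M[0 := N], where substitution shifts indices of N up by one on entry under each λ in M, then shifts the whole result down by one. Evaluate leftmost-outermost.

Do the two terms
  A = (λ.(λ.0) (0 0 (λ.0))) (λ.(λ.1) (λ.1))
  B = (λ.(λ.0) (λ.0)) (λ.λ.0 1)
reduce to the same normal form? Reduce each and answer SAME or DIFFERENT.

Term A:
  start: (λ.(λ.0) (0 0 (λ.0))) (λ.(λ.1) (λ.1))
  [1] (λ.0) ((λ.(λ.1) (λ.1)) (λ.(λ.1) (λ.1)) (λ.0))
  [2] (λ.(λ.1) (λ.1)) (λ.(λ.1) (λ.1)) (λ.0)
  [3] (λ.λ.(λ.1) (λ.1)) (λ.λ.(λ.1) (λ.1)) (λ.0)
  [4] (λ.(λ.1) (λ.1)) (λ.0)
  [5] (λ.λ.0) (λ.λ.0)
  [6] λ.0

Term B:
  start: (λ.(λ.0) (λ.0)) (λ.λ.0 1)
  [1] (λ.0) (λ.0)
  [2] λ.0

Answer: SAME — A ⇓ λ.0, B ⇓ λ.0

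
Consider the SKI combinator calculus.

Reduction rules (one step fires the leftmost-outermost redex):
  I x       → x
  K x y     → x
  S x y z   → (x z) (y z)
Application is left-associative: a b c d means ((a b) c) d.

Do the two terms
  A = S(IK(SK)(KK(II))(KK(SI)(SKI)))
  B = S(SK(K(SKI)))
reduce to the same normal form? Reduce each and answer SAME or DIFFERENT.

Answer: SAME — A ⇓ S(SK(K(SKI))), B ⇓ S(SK(K(SKI)))

Derivation:
Term A:
  start: S(IK(SK)(KK(II))(KK(SI)(SKI)))
  →1  S(K(SK)(KK(II))(KK(SI)(SKI)))
  →2  S(SK(KK(SI)(SKI)))
  →3  S(SK(K(SKI)))

Term B:
  start: S(SK(K(SKI)))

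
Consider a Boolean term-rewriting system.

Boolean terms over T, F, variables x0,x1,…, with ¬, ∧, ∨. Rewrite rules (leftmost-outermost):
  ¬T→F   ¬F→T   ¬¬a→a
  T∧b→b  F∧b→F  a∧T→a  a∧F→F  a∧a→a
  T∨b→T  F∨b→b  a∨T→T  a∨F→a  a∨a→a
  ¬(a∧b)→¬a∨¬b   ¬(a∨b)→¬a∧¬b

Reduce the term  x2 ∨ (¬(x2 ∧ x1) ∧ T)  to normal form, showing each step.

  start: x2 ∨ (¬(x2 ∧ x1) ∧ T)
  [1] x2 ∨ ¬(x2 ∧ x1)
  [2] x2 ∨ (¬x2 ∨ ¬x1)

Answer: normal form = x2 ∨ (¬x2 ∨ ¬x1)  (in 2 steps)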